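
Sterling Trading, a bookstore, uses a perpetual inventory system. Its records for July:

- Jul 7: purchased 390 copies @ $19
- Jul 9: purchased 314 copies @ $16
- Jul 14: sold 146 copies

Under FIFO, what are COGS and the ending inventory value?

Jul 14, 146 sold [FIFO — oldest first]: 146 @ $19 = $2,774
Ending inventory: 244 @ $19 + 314 @ $16 = $9,660

COGS = $2,774; ending inventory = $9,660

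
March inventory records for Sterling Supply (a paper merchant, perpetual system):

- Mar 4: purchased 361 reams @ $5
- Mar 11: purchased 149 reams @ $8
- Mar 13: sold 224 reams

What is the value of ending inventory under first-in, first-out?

Ending inventory = $1,877

Mar 13, 224 sold [FIFO — oldest first]: 224 @ $5 = $1,120
Ending inventory: 137 @ $5 + 149 @ $8 = $1,877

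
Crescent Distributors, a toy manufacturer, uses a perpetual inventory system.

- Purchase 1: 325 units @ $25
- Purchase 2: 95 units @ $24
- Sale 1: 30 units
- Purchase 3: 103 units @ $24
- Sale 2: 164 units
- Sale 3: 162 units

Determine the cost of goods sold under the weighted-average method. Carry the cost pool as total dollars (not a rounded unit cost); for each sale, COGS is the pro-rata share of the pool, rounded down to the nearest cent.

After Purchase 1: 325 on hand, pool $8,125.00 (≈ $25.0000 each)
After Purchase 2: 420 on hand, pool $10,405.00 (≈ $24.7738 each)
Sale 1, sell 30: 30/420 × $10,405.00 → $743.21
After Purchase 3: 493 on hand, pool $12,133.79 (≈ $24.6122 each)
Sale 2, sell 164: 164/493 × $12,133.79 → $4,036.39
Sale 3, sell 162: 162/329 × $8,097.40 → $3,987.16
Total COGS = $743.21 + $4,036.39 + $3,987.16 = $8,766.76
Ending inventory (cost pool remaining) = $4,110.24
Check: goods available $12,877.00 = COGS $8,766.76 + ending $4,110.24

COGS = $8,766.76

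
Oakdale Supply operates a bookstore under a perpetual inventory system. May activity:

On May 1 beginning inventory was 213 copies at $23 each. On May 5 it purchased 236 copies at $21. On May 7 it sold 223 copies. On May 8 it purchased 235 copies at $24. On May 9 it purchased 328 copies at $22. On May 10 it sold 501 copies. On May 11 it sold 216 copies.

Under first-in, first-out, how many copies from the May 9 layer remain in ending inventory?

May 7, 223 sold [FIFO — oldest first]: 213 @ $23 + 10 @ $21 = $5,109
May 10, 501 sold [FIFO — oldest first]: 226 @ $21 + 235 @ $24 + 40 @ $22 = $11,266
May 11, 216 sold [FIFO — oldest first]: 216 @ $22 = $4,752
Total COGS = $5,109 + $11,266 + $4,752 = $21,127
Ending inventory: 72 @ $22 = $1,584

72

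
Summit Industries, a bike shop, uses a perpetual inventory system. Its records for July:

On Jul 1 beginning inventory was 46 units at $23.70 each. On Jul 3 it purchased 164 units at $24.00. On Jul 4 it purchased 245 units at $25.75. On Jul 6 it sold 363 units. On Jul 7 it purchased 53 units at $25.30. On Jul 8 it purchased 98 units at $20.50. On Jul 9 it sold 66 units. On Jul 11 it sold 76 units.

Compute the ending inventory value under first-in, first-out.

Ending inventory = $2,084.90

Jul 6, 363 sold [FIFO — oldest first]: 46 @ $23.70 + 164 @ $24.00 + 153 @ $25.75 = $8,965.95
Jul 9, 66 sold [FIFO — oldest first]: 66 @ $25.75 = $1,699.50
Jul 11, 76 sold [FIFO — oldest first]: 26 @ $25.75 + 50 @ $25.30 = $1,934.50
Total COGS = $8,965.95 + $1,699.50 + $1,934.50 = $12,599.95
Ending inventory: 3 @ $25.30 + 98 @ $20.50 = $2,084.90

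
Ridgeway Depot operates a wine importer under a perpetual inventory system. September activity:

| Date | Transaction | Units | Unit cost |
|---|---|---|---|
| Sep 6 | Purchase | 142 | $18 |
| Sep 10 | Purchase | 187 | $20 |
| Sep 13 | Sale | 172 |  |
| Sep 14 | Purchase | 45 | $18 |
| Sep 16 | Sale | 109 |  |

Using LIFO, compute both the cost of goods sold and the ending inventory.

Sep 13, 172 sold [LIFO — newest first]: 172 @ $20 = $3,440
Sep 16, 109 sold [LIFO — newest first]: 45 @ $18 + 15 @ $20 + 49 @ $18 = $1,992
Total COGS = $3,440 + $1,992 = $5,432
Ending inventory: 93 @ $18 = $1,674
Check: goods available $7,106 = COGS $5,432 + ending $1,674

COGS = $5,432; ending inventory = $1,674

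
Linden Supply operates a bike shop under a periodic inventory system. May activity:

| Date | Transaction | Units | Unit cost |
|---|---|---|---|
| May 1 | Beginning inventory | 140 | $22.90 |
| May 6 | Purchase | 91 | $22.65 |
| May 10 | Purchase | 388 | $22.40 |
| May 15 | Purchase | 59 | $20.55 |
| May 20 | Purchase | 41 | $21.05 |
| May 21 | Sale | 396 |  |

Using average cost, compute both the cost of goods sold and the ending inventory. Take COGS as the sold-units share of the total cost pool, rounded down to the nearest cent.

May 21, sell 396: 396/719 × $16,033.85 → $8,830.88
Ending inventory (cost pool remaining) = $7,202.97
Check: goods available $16,033.85 = COGS $8,830.88 + ending $7,202.97

COGS = $8,830.88; ending inventory = $7,202.97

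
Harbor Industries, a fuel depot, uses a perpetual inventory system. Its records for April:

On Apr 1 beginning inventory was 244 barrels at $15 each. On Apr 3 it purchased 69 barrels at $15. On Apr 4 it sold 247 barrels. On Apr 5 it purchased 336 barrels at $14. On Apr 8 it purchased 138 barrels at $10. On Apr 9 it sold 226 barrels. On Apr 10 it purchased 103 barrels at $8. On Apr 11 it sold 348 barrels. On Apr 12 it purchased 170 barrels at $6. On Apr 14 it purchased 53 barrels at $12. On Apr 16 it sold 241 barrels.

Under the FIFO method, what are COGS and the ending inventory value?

Apr 4, 247 sold [FIFO — oldest first]: 244 @ $15 + 3 @ $15 = $3,705
Apr 9, 226 sold [FIFO — oldest first]: 66 @ $15 + 160 @ $14 = $3,230
Apr 11, 348 sold [FIFO — oldest first]: 176 @ $14 + 138 @ $10 + 34 @ $8 = $4,116
Apr 16, 241 sold [FIFO — oldest first]: 69 @ $8 + 170 @ $6 + 2 @ $12 = $1,596
Total COGS = $3,705 + $3,230 + $4,116 + $1,596 = $12,647
Ending inventory: 51 @ $12 = $612

COGS = $12,647; ending inventory = $612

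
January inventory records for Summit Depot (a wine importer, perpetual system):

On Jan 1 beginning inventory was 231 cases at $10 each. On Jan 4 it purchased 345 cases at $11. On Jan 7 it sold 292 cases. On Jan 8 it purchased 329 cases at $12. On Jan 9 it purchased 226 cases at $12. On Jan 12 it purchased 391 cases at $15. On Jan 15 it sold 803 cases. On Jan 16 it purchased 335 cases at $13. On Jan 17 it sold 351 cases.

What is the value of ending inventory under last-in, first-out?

Jan 7, 292 sold [LIFO — newest first]: 292 @ $11 = $3,212
Jan 15, 803 sold [LIFO — newest first]: 391 @ $15 + 226 @ $12 + 186 @ $12 = $10,809
Jan 17, 351 sold [LIFO — newest first]: 335 @ $13 + 16 @ $12 = $4,547
Total COGS = $3,212 + $10,809 + $4,547 = $18,568
Ending inventory: 231 @ $10 + 53 @ $11 + 127 @ $12 = $4,417
Check: goods available $22,985 = COGS $18,568 + ending $4,417

Ending inventory = $4,417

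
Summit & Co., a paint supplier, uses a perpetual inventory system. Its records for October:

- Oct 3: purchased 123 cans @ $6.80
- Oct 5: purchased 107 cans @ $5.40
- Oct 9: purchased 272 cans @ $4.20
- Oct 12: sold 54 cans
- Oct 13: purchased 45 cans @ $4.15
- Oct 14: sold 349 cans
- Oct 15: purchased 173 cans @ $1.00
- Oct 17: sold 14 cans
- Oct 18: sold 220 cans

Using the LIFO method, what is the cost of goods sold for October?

COGS = $2,351.95

Oct 12, 54 sold [LIFO — newest first]: 54 @ $4.20 = $226.80
Oct 14, 349 sold [LIFO — newest first]: 45 @ $4.15 + 218 @ $4.20 + 86 @ $5.40 = $1,566.75
Oct 17, 14 sold [LIFO — newest first]: 14 @ $1.00 = $14.00
Oct 18, 220 sold [LIFO — newest first]: 159 @ $1.00 + 21 @ $5.40 + 40 @ $6.80 = $544.40
Total COGS = $226.80 + $1,566.75 + $14.00 + $544.40 = $2,351.95
Ending inventory: 83 @ $6.80 = $564.40
Check: goods available $2,916.35 = COGS $2,351.95 + ending $564.40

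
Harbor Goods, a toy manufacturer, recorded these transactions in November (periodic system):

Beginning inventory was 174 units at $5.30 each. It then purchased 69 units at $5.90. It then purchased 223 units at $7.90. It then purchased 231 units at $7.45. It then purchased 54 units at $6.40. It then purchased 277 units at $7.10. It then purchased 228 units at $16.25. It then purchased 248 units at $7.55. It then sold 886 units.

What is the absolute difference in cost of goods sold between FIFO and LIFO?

FIFO COGS: 174 @ $5.30 + 69 @ $5.90 + 223 @ $7.90 + 231 @ $7.45 + 54 @ $6.40 + 135 @ $7.10 = $6,116.05
LIFO COGS: 248 @ $7.55 + 228 @ $16.25 + 277 @ $7.10 + 54 @ $6.40 + 79 @ $7.45 = $8,478.25
Difference = |$6,116.05 − $8,478.25| = $2,362.20

$2,362.20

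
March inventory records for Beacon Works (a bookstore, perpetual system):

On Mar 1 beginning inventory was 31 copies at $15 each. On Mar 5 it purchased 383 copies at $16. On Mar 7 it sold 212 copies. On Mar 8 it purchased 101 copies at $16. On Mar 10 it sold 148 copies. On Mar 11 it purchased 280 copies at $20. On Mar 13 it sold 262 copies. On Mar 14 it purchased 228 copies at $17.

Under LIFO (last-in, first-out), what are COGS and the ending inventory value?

COGS = $11,000; ending inventory = $6,685

Mar 7, 212 sold [LIFO — newest first]: 212 @ $16 = $3,392
Mar 10, 148 sold [LIFO — newest first]: 101 @ $16 + 47 @ $16 = $2,368
Mar 13, 262 sold [LIFO — newest first]: 262 @ $20 = $5,240
Total COGS = $3,392 + $2,368 + $5,240 = $11,000
Ending inventory: 31 @ $15 + 124 @ $16 + 18 @ $20 + 228 @ $17 = $6,685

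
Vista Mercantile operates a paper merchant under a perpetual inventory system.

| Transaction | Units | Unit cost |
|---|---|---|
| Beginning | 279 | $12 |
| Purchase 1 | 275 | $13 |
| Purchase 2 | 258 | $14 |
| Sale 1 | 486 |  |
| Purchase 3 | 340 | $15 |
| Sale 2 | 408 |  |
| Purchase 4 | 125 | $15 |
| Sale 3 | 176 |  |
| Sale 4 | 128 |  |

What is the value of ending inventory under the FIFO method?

Ending inventory = $1,185

Sale 1 (486) [FIFO — oldest first]: 279 @ $12 + 207 @ $13 = $6,039
Sale 2 (408) [FIFO — oldest first]: 68 @ $13 + 258 @ $14 + 82 @ $15 = $5,726
Sale 3 (176) [FIFO — oldest first]: 176 @ $15 = $2,640
Sale 4 (128) [FIFO — oldest first]: 82 @ $15 + 46 @ $15 = $1,920
Total COGS = $6,039 + $5,726 + $2,640 + $1,920 = $16,325
Ending inventory: 79 @ $15 = $1,185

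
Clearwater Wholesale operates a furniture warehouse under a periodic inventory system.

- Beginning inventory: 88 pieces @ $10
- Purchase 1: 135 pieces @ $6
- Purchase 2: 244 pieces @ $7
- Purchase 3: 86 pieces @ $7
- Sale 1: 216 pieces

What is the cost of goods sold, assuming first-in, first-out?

Sale 1 (216) [FIFO — oldest first]: 88 @ $10 + 128 @ $6 = $1,648
Ending inventory: 7 @ $6 + 244 @ $7 + 86 @ $7 = $2,352
Check: goods available $4,000 = COGS $1,648 + ending $2,352

COGS = $1,648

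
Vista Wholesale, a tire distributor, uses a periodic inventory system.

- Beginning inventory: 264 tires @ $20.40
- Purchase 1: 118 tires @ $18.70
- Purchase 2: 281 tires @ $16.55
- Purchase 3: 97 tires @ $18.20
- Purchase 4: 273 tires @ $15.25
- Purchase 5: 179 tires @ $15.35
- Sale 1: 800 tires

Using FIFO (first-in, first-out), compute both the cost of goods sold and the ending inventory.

COGS = $14,618.15; ending inventory = $6,300.90

Sale 1 (800) [FIFO — oldest first]: 264 @ $20.40 + 118 @ $18.70 + 281 @ $16.55 + 97 @ $18.20 + 40 @ $15.25 = $14,618.15
Ending inventory: 233 @ $15.25 + 179 @ $15.35 = $6,300.90
Check: goods available $20,919.05 = COGS $14,618.15 + ending $6,300.90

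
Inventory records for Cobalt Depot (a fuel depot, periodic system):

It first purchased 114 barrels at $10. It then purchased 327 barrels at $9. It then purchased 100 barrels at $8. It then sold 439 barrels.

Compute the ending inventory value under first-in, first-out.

Sale 1 (439) [FIFO — oldest first]: 114 @ $10 + 325 @ $9 = $4,065
Ending inventory: 2 @ $9 + 100 @ $8 = $818
Check: goods available $4,883 = COGS $4,065 + ending $818

Ending inventory = $818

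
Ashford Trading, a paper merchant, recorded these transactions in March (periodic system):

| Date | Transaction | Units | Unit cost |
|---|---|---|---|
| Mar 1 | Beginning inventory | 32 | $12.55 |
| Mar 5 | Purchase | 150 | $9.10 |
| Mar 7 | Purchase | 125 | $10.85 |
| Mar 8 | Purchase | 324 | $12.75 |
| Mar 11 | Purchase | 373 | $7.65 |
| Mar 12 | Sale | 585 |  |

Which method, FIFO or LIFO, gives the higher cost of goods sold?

FIFO COGS: 32 @ $12.55 + 150 @ $9.10 + 125 @ $10.85 + 278 @ $12.75 = $6,667.35
LIFO COGS: 373 @ $7.65 + 212 @ $12.75 = $5,556.45

FIFO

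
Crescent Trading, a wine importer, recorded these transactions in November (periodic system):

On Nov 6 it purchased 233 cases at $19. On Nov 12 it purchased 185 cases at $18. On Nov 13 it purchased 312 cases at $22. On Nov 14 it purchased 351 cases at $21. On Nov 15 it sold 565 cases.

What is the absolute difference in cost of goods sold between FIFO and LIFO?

FIFO COGS: 233 @ $19 + 185 @ $18 + 147 @ $22 = $10,991
LIFO COGS: 351 @ $21 + 214 @ $22 = $12,079
Difference = |$10,991 − $12,079| = $1,088

$1,088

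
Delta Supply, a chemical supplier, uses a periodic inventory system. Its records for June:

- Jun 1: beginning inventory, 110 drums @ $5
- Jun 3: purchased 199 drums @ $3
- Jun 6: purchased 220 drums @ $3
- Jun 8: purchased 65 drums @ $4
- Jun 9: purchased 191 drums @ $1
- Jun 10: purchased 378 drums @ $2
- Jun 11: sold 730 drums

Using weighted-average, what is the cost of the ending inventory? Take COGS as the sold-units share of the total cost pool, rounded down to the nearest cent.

Jun 11, sell 730: 730/1163 × $3,014.00 → $1,891.84
Ending inventory (cost pool remaining) = $1,122.16

Ending inventory = $1,122.16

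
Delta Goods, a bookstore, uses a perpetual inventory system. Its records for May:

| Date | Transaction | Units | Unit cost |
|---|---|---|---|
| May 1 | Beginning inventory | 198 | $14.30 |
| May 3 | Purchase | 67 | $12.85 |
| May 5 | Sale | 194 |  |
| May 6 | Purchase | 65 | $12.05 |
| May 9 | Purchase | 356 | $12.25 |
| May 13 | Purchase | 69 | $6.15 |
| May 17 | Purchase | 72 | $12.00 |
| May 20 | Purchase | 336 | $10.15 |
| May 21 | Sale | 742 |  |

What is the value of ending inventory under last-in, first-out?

May 5, 194 sold [LIFO — newest first]: 67 @ $12.85 + 127 @ $14.30 = $2,677.05
May 21, 742 sold [LIFO — newest first]: 336 @ $10.15 + 72 @ $12.00 + 69 @ $6.15 + 265 @ $12.25 = $7,945.00
Total COGS = $2,677.05 + $7,945.00 = $10,622.05
Ending inventory: 71 @ $14.30 + 65 @ $12.05 + 91 @ $12.25 = $2,913.30

Ending inventory = $2,913.30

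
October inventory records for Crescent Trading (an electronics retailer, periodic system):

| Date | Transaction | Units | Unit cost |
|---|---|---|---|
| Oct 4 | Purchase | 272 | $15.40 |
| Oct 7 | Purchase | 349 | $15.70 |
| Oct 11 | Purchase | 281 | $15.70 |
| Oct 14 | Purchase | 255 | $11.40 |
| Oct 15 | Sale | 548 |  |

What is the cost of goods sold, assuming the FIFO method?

Oct 15, 548 sold [FIFO — oldest first]: 272 @ $15.40 + 276 @ $15.70 = $8,522.00
Ending inventory: 73 @ $15.70 + 281 @ $15.70 + 255 @ $11.40 = $8,464.80
Check: goods available $16,986.80 = COGS $8,522.00 + ending $8,464.80

COGS = $8,522.00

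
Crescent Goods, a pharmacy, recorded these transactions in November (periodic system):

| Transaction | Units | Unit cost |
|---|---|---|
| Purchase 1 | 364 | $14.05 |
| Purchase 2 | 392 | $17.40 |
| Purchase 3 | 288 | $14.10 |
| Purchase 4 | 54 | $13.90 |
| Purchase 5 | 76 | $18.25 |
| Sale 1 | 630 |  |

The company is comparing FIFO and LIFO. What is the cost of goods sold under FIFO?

FIFO COGS: 364 @ $14.05 + 266 @ $17.40 = $9,742.60
LIFO COGS: 76 @ $18.25 + 54 @ $13.90 + 288 @ $14.10 + 212 @ $17.40 = $9,887.20

COGS = $9,742.60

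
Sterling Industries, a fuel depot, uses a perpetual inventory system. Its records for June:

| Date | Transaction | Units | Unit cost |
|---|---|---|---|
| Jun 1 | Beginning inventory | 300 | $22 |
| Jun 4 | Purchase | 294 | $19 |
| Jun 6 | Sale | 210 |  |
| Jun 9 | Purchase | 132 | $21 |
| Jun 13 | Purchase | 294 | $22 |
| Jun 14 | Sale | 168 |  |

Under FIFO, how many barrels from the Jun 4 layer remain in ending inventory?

216

Jun 6, 210 sold [FIFO — oldest first]: 210 @ $22 = $4,620
Jun 14, 168 sold [FIFO — oldest first]: 90 @ $22 + 78 @ $19 = $3,462
Total COGS = $4,620 + $3,462 = $8,082
Ending inventory: 216 @ $19 + 132 @ $21 + 294 @ $22 = $13,344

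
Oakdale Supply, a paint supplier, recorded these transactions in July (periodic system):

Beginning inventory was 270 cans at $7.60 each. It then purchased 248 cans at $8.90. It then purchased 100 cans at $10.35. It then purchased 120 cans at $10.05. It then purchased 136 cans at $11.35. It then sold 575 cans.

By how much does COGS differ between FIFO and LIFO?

$884.55

FIFO COGS: 270 @ $7.60 + 248 @ $8.90 + 57 @ $10.35 = $4,849.15
LIFO COGS: 136 @ $11.35 + 120 @ $10.05 + 100 @ $10.35 + 219 @ $8.90 = $5,733.70
Difference = |$4,849.15 − $5,733.70| = $884.55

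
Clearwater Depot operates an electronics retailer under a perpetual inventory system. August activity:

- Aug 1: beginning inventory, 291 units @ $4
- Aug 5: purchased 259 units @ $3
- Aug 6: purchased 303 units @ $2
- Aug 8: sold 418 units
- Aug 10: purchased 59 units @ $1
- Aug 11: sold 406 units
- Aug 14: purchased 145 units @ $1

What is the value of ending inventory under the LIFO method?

Ending inventory = $497

Aug 8, 418 sold [LIFO — newest first]: 303 @ $2 + 115 @ $3 = $951
Aug 11, 406 sold [LIFO — newest first]: 59 @ $1 + 144 @ $3 + 203 @ $4 = $1,303
Total COGS = $951 + $1,303 = $2,254
Ending inventory: 88 @ $4 + 145 @ $1 = $497
Check: goods available $2,751 = COGS $2,254 + ending $497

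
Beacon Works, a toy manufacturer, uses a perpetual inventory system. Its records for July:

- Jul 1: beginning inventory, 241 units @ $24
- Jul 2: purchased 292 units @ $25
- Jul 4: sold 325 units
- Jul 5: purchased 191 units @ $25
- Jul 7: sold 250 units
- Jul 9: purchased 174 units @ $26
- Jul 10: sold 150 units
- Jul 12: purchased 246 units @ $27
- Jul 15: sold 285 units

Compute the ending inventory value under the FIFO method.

Jul 4, 325 sold [FIFO — oldest first]: 241 @ $24 + 84 @ $25 = $7,884
Jul 7, 250 sold [FIFO — oldest first]: 208 @ $25 + 42 @ $25 = $6,250
Jul 10, 150 sold [FIFO — oldest first]: 149 @ $25 + 1 @ $26 = $3,751
Jul 15, 285 sold [FIFO — oldest first]: 173 @ $26 + 112 @ $27 = $7,522
Total COGS = $7,884 + $6,250 + $3,751 + $7,522 = $25,407
Ending inventory: 134 @ $27 = $3,618

Ending inventory = $3,618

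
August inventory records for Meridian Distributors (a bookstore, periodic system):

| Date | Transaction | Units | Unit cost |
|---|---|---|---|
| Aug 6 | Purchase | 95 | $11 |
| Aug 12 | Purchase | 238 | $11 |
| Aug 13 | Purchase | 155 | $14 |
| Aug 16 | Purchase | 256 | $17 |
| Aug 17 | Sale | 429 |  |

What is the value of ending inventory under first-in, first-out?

Ending inventory = $5,178

Aug 17, 429 sold [FIFO — oldest first]: 95 @ $11 + 238 @ $11 + 96 @ $14 = $5,007
Ending inventory: 59 @ $14 + 256 @ $17 = $5,178
Check: goods available $10,185 = COGS $5,007 + ending $5,178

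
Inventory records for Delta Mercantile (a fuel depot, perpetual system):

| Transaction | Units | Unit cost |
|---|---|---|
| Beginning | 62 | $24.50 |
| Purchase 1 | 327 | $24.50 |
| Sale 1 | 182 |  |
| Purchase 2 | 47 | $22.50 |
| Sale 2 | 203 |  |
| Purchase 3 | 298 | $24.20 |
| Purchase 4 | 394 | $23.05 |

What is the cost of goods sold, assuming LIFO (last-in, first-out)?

Sale 1 (182) [LIFO — newest first]: 182 @ $24.50 = $4,459.00
Sale 2 (203) [LIFO — newest first]: 47 @ $22.50 + 145 @ $24.50 + 11 @ $24.50 = $4,879.50
Total COGS = $4,459.00 + $4,879.50 = $9,338.50
Ending inventory: 51 @ $24.50 + 298 @ $24.20 + 394 @ $23.05 = $17,542.80

COGS = $9,338.50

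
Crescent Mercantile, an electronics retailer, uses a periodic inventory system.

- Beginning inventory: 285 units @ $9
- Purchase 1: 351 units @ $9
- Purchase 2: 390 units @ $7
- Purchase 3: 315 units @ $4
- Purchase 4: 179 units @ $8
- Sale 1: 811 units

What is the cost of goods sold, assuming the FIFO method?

Sale 1 (811) [FIFO — oldest first]: 285 @ $9 + 351 @ $9 + 175 @ $7 = $6,949
Ending inventory: 215 @ $7 + 315 @ $4 + 179 @ $8 = $4,197

COGS = $6,949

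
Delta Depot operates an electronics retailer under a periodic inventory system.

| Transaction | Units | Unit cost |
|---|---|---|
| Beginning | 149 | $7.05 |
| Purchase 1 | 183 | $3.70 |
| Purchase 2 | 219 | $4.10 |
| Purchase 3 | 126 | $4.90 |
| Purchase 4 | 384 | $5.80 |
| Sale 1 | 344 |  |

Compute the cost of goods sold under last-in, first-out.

Sale 1 (344) [LIFO — newest first]: 344 @ $5.80 = $1,995.20
Ending inventory: 149 @ $7.05 + 183 @ $3.70 + 219 @ $4.10 + 126 @ $4.90 + 40 @ $5.80 = $3,474.85

COGS = $1,995.20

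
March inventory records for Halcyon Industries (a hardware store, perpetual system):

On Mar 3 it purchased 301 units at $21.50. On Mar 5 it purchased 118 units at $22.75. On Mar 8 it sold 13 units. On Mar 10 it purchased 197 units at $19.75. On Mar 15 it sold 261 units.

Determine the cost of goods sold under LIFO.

Mar 8, 13 sold [LIFO — newest first]: 13 @ $22.75 = $295.75
Mar 15, 261 sold [LIFO — newest first]: 197 @ $19.75 + 64 @ $22.75 = $5,346.75
Total COGS = $295.75 + $5,346.75 = $5,642.50
Ending inventory: 301 @ $21.50 + 41 @ $22.75 = $7,404.25

COGS = $5,642.50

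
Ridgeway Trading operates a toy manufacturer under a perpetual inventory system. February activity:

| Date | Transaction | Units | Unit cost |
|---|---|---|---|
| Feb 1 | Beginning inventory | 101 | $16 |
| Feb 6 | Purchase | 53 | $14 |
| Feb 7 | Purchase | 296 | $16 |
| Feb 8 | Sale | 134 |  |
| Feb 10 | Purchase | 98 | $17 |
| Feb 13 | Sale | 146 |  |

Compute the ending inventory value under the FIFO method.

Feb 8, 134 sold [FIFO — oldest first]: 101 @ $16 + 33 @ $14 = $2,078
Feb 13, 146 sold [FIFO — oldest first]: 20 @ $14 + 126 @ $16 = $2,296
Total COGS = $2,078 + $2,296 = $4,374
Ending inventory: 170 @ $16 + 98 @ $17 = $4,386

Ending inventory = $4,386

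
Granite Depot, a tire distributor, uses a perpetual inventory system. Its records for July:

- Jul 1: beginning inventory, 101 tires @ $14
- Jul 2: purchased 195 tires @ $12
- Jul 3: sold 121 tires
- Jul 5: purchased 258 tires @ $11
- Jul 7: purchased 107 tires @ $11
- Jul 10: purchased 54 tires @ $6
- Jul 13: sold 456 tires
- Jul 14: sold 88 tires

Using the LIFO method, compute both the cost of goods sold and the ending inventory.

Jul 3, 121 sold [LIFO — newest first]: 121 @ $12 = $1,452
Jul 13, 456 sold [LIFO — newest first]: 54 @ $6 + 107 @ $11 + 258 @ $11 + 37 @ $12 = $4,783
Jul 14, 88 sold [LIFO — newest first]: 37 @ $12 + 51 @ $14 = $1,158
Total COGS = $1,452 + $4,783 + $1,158 = $7,393
Ending inventory: 50 @ $14 = $700

COGS = $7,393; ending inventory = $700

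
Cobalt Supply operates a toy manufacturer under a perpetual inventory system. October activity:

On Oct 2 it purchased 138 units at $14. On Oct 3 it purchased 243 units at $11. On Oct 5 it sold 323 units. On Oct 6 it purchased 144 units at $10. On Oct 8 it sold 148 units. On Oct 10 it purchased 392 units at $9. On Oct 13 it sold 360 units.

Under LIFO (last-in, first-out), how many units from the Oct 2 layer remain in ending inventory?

54

Oct 5, 323 sold [LIFO — newest first]: 243 @ $11 + 80 @ $14 = $3,793
Oct 8, 148 sold [LIFO — newest first]: 144 @ $10 + 4 @ $14 = $1,496
Oct 13, 360 sold [LIFO — newest first]: 360 @ $9 = $3,240
Total COGS = $3,793 + $1,496 + $3,240 = $8,529
Ending inventory: 54 @ $14 + 32 @ $9 = $1,044
Check: goods available $9,573 = COGS $8,529 + ending $1,044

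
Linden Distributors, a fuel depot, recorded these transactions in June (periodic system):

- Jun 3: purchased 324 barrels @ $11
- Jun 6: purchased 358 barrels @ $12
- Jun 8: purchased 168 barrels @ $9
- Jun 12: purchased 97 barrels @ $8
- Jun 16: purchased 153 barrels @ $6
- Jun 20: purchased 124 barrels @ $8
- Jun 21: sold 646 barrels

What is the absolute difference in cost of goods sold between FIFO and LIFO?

FIFO COGS: 324 @ $11 + 322 @ $12 = $7,428
LIFO COGS: 124 @ $8 + 153 @ $6 + 97 @ $8 + 168 @ $9 + 104 @ $12 = $5,446
Difference = |$7,428 − $5,446| = $1,982

$1,982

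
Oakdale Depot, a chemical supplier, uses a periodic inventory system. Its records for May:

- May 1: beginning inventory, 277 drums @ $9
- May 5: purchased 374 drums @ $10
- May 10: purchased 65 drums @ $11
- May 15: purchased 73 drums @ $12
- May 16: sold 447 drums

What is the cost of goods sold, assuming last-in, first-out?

COGS = $4,681

May 16, 447 sold [LIFO — newest first]: 73 @ $12 + 65 @ $11 + 309 @ $10 = $4,681
Ending inventory: 277 @ $9 + 65 @ $10 = $3,143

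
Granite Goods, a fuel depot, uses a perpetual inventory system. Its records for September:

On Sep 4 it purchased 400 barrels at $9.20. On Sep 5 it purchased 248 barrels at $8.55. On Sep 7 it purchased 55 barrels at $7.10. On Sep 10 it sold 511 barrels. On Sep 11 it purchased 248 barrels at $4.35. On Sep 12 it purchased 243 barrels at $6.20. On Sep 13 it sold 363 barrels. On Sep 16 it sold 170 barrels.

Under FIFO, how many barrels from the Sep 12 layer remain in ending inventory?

150

Sep 10, 511 sold [FIFO — oldest first]: 400 @ $9.20 + 111 @ $8.55 = $4,629.05
Sep 13, 363 sold [FIFO — oldest first]: 137 @ $8.55 + 55 @ $7.10 + 171 @ $4.35 = $2,305.70
Sep 16, 170 sold [FIFO — oldest first]: 77 @ $4.35 + 93 @ $6.20 = $911.55
Total COGS = $4,629.05 + $2,305.70 + $911.55 = $7,846.30
Ending inventory: 150 @ $6.20 = $930.00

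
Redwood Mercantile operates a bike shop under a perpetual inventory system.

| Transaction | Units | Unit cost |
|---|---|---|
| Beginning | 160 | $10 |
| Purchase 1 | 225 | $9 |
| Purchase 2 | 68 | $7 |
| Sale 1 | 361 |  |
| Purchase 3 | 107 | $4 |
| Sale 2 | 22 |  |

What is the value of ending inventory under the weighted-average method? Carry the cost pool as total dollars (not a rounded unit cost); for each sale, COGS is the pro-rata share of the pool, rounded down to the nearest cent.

After Beginning: 160 on hand, pool $1,600.00 (≈ $10.0000 each)
After Purchase 1: 385 on hand, pool $3,625.00 (≈ $9.4156 each)
After Purchase 2: 453 on hand, pool $4,101.00 (≈ $9.0530 each)
Sale 1, sell 361: 361/453 × $4,101.00 → $3,268.12
After Purchase 3: 199 on hand, pool $1,260.88 (≈ $6.3361 each)
Sale 2, sell 22: 22/199 × $1,260.88 → $139.39
Total COGS = $3,268.12 + $139.39 = $3,407.51
Ending inventory (cost pool remaining) = $1,121.49
Check: goods available $4,529.00 = COGS $3,407.51 + ending $1,121.49

Ending inventory = $1,121.49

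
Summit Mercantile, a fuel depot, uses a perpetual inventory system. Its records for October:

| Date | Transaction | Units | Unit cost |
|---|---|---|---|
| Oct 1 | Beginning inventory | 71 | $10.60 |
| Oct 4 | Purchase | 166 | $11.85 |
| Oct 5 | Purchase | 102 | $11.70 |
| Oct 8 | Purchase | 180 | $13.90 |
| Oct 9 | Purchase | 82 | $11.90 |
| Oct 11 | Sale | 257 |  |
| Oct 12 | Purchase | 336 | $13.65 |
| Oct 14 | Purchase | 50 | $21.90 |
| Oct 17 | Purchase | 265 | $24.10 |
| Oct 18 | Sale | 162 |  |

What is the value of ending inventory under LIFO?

Ending inventory = $12,146.30

Oct 11, 257 sold [LIFO — newest first]: 82 @ $11.90 + 175 @ $13.90 = $3,408.30
Oct 18, 162 sold [LIFO — newest first]: 162 @ $24.10 = $3,904.20
Total COGS = $3,408.30 + $3,904.20 = $7,312.50
Ending inventory: 71 @ $10.60 + 166 @ $11.85 + 102 @ $11.70 + 5 @ $13.90 + 336 @ $13.65 + 50 @ $21.90 + 103 @ $24.10 = $12,146.30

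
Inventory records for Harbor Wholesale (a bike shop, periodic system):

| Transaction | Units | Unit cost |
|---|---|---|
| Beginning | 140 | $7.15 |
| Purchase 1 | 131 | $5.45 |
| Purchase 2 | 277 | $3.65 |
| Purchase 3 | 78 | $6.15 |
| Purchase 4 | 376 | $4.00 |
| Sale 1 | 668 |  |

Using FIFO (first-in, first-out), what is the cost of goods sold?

COGS = $3,373.70

Sale 1 (668) [FIFO — oldest first]: 140 @ $7.15 + 131 @ $5.45 + 277 @ $3.65 + 78 @ $6.15 + 42 @ $4.00 = $3,373.70
Ending inventory: 334 @ $4.00 = $1,336.00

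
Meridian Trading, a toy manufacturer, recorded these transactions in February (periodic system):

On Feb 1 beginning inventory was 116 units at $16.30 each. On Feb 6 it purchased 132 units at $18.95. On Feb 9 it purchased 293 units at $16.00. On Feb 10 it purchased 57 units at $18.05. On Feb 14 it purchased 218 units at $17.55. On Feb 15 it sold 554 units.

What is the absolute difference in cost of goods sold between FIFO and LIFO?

FIFO COGS: 116 @ $16.30 + 132 @ $18.95 + 293 @ $16.00 + 13 @ $18.05 = $9,314.85
LIFO COGS: 218 @ $17.55 + 57 @ $18.05 + 279 @ $16.00 = $9,318.75
Difference = |$9,314.85 − $9,318.75| = $3.90

$3.90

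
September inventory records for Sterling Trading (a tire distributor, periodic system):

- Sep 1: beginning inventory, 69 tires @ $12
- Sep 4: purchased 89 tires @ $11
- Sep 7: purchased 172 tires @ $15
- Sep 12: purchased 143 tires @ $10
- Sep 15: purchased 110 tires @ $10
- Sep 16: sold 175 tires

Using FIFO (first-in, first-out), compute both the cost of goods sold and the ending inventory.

COGS = $2,062; ending inventory = $4,855

Sep 16, 175 sold [FIFO — oldest first]: 69 @ $12 + 89 @ $11 + 17 @ $15 = $2,062
Ending inventory: 155 @ $15 + 143 @ $10 + 110 @ $10 = $4,855
Check: goods available $6,917 = COGS $2,062 + ending $4,855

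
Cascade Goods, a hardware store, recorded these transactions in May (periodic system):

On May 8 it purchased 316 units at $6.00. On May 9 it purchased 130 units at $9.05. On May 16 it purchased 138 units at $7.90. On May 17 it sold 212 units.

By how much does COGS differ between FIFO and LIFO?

$487.90

FIFO COGS: 212 @ $6.00 = $1,272.00
LIFO COGS: 138 @ $7.90 + 74 @ $9.05 = $1,759.90
Difference = |$1,272.00 − $1,759.90| = $487.90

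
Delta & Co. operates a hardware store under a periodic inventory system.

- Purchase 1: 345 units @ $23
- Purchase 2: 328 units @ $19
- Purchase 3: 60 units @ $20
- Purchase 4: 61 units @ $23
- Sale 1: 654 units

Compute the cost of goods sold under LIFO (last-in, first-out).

Sale 1 (654) [LIFO — newest first]: 61 @ $23 + 60 @ $20 + 328 @ $19 + 205 @ $23 = $13,550
Ending inventory: 140 @ $23 = $3,220

COGS = $13,550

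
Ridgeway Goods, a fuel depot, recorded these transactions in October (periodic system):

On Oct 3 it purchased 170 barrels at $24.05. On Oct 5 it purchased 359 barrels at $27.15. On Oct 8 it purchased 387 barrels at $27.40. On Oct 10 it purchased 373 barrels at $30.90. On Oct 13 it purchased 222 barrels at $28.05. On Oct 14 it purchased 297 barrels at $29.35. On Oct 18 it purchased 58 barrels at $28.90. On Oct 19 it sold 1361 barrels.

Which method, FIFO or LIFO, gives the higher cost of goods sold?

FIFO COGS: 170 @ $24.05 + 359 @ $27.15 + 387 @ $27.40 + 373 @ $30.90 + 72 @ $28.05 = $37,984.45
LIFO COGS: 58 @ $28.90 + 297 @ $29.35 + 222 @ $28.05 + 373 @ $30.90 + 387 @ $27.40 + 24 @ $27.15 = $39,401.35

LIFO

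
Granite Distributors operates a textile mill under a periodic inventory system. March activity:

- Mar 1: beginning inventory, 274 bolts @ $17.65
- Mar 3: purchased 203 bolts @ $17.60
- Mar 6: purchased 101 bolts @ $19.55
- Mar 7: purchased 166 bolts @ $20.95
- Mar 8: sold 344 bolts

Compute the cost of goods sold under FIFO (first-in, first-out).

Mar 8, 344 sold [FIFO — oldest first]: 274 @ $17.65 + 70 @ $17.60 = $6,068.10
Ending inventory: 133 @ $17.60 + 101 @ $19.55 + 166 @ $20.95 = $7,793.05
Check: goods available $13,861.15 = COGS $6,068.10 + ending $7,793.05

COGS = $6,068.10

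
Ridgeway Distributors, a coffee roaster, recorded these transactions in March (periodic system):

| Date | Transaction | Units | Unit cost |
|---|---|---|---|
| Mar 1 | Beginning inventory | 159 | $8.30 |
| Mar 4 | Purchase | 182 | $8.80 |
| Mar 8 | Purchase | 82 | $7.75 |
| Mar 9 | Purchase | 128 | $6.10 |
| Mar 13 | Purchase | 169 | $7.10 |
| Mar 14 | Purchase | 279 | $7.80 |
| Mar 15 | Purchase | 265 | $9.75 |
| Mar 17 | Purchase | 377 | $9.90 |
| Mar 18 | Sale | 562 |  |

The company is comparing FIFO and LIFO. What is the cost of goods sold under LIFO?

FIFO COGS: 159 @ $8.30 + 182 @ $8.80 + 82 @ $7.75 + 128 @ $6.10 + 11 @ $7.10 = $4,415.70
LIFO COGS: 377 @ $9.90 + 185 @ $9.75 = $5,536.05

COGS = $5,536.05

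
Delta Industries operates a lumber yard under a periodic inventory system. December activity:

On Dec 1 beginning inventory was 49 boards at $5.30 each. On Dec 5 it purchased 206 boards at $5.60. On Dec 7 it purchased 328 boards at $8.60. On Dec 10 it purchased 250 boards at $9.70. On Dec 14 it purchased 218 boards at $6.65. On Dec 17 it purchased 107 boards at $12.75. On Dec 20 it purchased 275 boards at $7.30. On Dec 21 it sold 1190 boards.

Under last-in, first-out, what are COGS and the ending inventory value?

COGS = $10,134.45; ending inventory = $1,346.10

Dec 21, 1190 sold [LIFO — newest first]: 275 @ $7.30 + 107 @ $12.75 + 218 @ $6.65 + 250 @ $9.70 + 328 @ $8.60 + 12 @ $5.60 = $10,134.45
Ending inventory: 49 @ $5.30 + 194 @ $5.60 = $1,346.10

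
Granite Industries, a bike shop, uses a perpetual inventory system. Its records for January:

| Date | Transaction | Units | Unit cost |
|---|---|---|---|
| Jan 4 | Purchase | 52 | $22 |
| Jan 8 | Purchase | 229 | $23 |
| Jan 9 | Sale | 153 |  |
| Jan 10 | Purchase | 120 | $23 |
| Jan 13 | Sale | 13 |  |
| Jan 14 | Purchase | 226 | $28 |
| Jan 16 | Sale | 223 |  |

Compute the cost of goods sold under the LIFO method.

Jan 9, 153 sold [LIFO — newest first]: 153 @ $23 = $3,519
Jan 13, 13 sold [LIFO — newest first]: 13 @ $23 = $299
Jan 16, 223 sold [LIFO — newest first]: 223 @ $28 = $6,244
Total COGS = $3,519 + $299 + $6,244 = $10,062
Ending inventory: 52 @ $22 + 76 @ $23 + 107 @ $23 + 3 @ $28 = $5,437

COGS = $10,062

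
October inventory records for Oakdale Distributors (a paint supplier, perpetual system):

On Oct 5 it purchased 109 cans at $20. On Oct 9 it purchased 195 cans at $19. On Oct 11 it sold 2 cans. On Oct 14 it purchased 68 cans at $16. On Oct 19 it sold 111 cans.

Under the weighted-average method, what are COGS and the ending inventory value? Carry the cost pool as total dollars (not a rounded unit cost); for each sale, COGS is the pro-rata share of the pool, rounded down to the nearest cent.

COGS = $2,118.99; ending inventory = $4,854.01

After Oct 5: 109 on hand, pool $2,180.00 (≈ $20.0000 each)
After Oct 9: 304 on hand, pool $5,885.00 (≈ $19.3586 each)
Oct 11, sell 2: 2/304 × $5,885.00 → $38.71
After Oct 14: 370 on hand, pool $6,934.29 (≈ $18.7413 each)
Oct 19, sell 111: 111/370 × $6,934.29 → $2,080.28
Total COGS = $38.71 + $2,080.28 = $2,118.99
Ending inventory (cost pool remaining) = $4,854.01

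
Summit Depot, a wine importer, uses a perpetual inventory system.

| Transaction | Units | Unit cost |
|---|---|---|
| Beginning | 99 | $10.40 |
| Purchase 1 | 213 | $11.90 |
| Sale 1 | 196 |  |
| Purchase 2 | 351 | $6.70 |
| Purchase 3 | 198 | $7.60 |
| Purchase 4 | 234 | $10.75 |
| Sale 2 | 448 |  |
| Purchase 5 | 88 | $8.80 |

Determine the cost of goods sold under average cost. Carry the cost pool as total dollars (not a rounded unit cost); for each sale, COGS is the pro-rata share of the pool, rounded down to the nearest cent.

COGS = $6,074.86

After Beginning: 99 on hand, pool $1,029.60 (≈ $10.4000 each)
After Purchase 1: 312 on hand, pool $3,564.30 (≈ $11.4240 each)
Sale 1, sell 196: 196/312 × $3,564.30 → $2,239.11
After Purchase 2: 467 on hand, pool $3,676.89 (≈ $7.8734 each)
After Purchase 3: 665 on hand, pool $5,181.69 (≈ $7.7920 each)
After Purchase 4: 899 on hand, pool $7,697.19 (≈ $8.5619 each)
Sale 2, sell 448: 448/899 × $7,697.19 → $3,835.75
After Purchase 5: 539 on hand, pool $4,635.84 (≈ $8.6008 each)
Total COGS = $2,239.11 + $3,835.75 = $6,074.86
Ending inventory (cost pool remaining) = $4,635.84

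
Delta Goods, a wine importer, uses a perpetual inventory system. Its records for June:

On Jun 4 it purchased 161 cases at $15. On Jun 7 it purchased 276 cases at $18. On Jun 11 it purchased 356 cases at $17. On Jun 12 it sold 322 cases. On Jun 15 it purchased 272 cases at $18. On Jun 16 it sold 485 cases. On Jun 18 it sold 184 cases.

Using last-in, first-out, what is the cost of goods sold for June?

Jun 12, 322 sold [LIFO — newest first]: 322 @ $17 = $5,474
Jun 16, 485 sold [LIFO — newest first]: 272 @ $18 + 34 @ $17 + 179 @ $18 = $8,696
Jun 18, 184 sold [LIFO — newest first]: 97 @ $18 + 87 @ $15 = $3,051
Total COGS = $5,474 + $8,696 + $3,051 = $17,221
Ending inventory: 74 @ $15 = $1,110

COGS = $17,221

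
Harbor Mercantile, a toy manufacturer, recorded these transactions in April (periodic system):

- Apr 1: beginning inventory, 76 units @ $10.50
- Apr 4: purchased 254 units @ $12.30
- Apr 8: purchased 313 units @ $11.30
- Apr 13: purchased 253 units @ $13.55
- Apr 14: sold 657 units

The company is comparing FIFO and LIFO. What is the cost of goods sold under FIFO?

COGS = $7,648.80

FIFO COGS: 76 @ $10.50 + 254 @ $12.30 + 313 @ $11.30 + 14 @ $13.55 = $7,648.80
LIFO COGS: 253 @ $13.55 + 313 @ $11.30 + 91 @ $12.30 = $8,084.35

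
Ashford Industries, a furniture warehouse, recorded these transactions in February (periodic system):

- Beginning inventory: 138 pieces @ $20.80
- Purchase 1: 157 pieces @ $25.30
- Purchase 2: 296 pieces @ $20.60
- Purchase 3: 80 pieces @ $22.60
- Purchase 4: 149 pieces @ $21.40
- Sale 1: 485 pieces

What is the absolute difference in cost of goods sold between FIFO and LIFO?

$486.30

FIFO COGS: 138 @ $20.80 + 157 @ $25.30 + 190 @ $20.60 = $10,756.50
LIFO COGS: 149 @ $21.40 + 80 @ $22.60 + 256 @ $20.60 = $10,270.20
Difference = |$10,756.50 − $10,270.20| = $486.30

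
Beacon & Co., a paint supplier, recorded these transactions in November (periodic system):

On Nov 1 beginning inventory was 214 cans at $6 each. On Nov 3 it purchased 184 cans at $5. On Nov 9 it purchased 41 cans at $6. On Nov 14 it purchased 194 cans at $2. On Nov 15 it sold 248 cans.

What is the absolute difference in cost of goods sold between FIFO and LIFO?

$755

FIFO COGS: 214 @ $6 + 34 @ $5 = $1,454
LIFO COGS: 194 @ $2 + 41 @ $6 + 13 @ $5 = $699
Difference = |$1,454 − $699| = $755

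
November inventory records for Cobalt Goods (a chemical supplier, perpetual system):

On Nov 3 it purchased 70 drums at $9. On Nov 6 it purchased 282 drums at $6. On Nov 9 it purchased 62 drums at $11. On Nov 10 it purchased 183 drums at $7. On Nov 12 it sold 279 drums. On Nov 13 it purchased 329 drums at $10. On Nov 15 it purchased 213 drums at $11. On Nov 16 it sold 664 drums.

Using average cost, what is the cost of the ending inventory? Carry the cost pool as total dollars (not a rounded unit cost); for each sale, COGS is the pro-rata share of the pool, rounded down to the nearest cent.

Ending inventory = $1,804.00

After Nov 3: 70 on hand, pool $630.00 (≈ $9.0000 each)
After Nov 6: 352 on hand, pool $2,322.00 (≈ $6.5966 each)
After Nov 9: 414 on hand, pool $3,004.00 (≈ $7.2560 each)
After Nov 10: 597 on hand, pool $4,285.00 (≈ $7.1776 each)
Nov 12, sell 279: 279/597 × $4,285.00 → $2,002.53
After Nov 13: 647 on hand, pool $5,572.47 (≈ $8.6128 each)
After Nov 15: 860 on hand, pool $7,915.47 (≈ $9.2040 each)
Nov 16, sell 664: 664/860 × $7,915.47 → $6,111.47
Total COGS = $2,002.53 + $6,111.47 = $8,114.00
Ending inventory (cost pool remaining) = $1,804.00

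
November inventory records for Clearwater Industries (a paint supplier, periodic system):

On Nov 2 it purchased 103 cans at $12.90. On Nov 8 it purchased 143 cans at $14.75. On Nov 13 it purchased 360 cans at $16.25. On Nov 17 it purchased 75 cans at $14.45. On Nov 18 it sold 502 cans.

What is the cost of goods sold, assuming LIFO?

COGS = $7,922.00

Nov 18, 502 sold [LIFO — newest first]: 75 @ $14.45 + 360 @ $16.25 + 67 @ $14.75 = $7,922.00
Ending inventory: 103 @ $12.90 + 76 @ $14.75 = $2,449.70
Check: goods available $10,371.70 = COGS $7,922.00 + ending $2,449.70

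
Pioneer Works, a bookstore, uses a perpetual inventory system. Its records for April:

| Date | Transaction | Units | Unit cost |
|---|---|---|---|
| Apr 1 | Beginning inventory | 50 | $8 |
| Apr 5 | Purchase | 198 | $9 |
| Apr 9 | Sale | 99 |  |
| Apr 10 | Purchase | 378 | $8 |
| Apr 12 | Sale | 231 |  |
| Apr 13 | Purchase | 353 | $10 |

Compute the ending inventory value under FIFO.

Ending inventory = $5,898

Apr 9, 99 sold [FIFO — oldest first]: 50 @ $8 + 49 @ $9 = $841
Apr 12, 231 sold [FIFO — oldest first]: 149 @ $9 + 82 @ $8 = $1,997
Total COGS = $841 + $1,997 = $2,838
Ending inventory: 296 @ $8 + 353 @ $10 = $5,898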